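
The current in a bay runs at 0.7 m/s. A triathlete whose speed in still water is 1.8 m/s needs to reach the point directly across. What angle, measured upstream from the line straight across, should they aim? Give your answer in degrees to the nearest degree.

23°

To cancel the current, the upstream component of the triathlete's velocity must equal the flow: 1.8 sin θ = 0.7.
sin θ = 0.7 / 1.8 = 0.3889.
θ = arcsin(0.3889) = 22.885°.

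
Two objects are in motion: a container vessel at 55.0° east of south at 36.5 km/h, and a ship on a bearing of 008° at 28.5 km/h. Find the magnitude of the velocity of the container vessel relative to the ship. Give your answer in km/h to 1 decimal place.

Taking east as x and north as y: container vessel velocity = (29.899, -20.936) km/h; ship velocity = (3.966, 28.223) km/h.
Velocity of container vessel relative to ship = (29.899, -20.936) − (3.966, 28.223) = (25.933, -49.158) km/h.
Magnitude = |(25.933, -49.158)| = 55.579 km/h.

55.6 km/h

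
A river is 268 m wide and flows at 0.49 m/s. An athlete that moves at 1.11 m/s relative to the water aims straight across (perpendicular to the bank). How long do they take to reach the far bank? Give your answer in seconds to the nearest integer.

241 s

The component of the athlete's velocity perpendicular to the bank is 1.11 m/s.
The current is parallel to the bank, so it does not affect the crossing time.
Time = 268 / 1.110 = 241.441 s.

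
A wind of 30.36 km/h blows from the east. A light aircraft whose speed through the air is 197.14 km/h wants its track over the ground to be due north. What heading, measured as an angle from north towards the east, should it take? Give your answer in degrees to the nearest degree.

9°

The wind pushes perpendicular to the desired track; the heading must have a component into the wind equal to 30.36 km/h: 197.14 sin θ = 30.36.
sin θ = 0.1540, so θ = 8.859°.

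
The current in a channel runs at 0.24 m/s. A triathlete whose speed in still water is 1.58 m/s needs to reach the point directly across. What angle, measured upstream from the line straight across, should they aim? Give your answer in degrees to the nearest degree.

To cancel the current, the upstream component of the triathlete's velocity must equal the flow: 1.58 sin θ = 0.24.
sin θ = 0.24 / 1.58 = 0.1519.
θ = arcsin(0.1519) = 8.737°.

9°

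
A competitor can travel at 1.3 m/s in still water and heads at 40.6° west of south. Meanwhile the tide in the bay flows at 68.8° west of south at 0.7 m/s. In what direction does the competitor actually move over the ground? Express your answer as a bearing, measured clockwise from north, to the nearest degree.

Taking east as x and north as y: velocity relative to the water = (-0.846, -0.987) m/s; the water relative to ground = (-0.653, -0.253) m/s.
Velocity relative to ground = (-0.846, -0.987) + (-0.653, -0.253) = (-1.499, -1.240) m/s.
Bearing = atan2(-1.50, -1.24) = 230.39° clockwise from north.

230°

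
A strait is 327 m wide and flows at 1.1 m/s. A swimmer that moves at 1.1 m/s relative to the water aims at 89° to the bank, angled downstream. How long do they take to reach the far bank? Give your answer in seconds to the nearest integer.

297 s

The component of the swimmer's velocity perpendicular to the bank is 1.1 × sin 89° = 1.100 m/s.
Only the cross-stream component determines the crossing time; the current contributes nothing perpendicular to the bank.
Time = 327 / 1.100 = 297.318 s.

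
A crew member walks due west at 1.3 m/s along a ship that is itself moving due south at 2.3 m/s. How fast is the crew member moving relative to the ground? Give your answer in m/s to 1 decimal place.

Taking east as x and north as y: ship velocity = (0.000, -2.300) m/s; crew member velocity relative to ship = (-1.300, 0.000) m/s.
Velocity relative to ground = (0.000, -2.300) + (-1.300, 0.000) = (-1.300, -2.300) m/s.
Speed = |(-1.300, -2.300)| = 2.642 m/s.

2.6 m/s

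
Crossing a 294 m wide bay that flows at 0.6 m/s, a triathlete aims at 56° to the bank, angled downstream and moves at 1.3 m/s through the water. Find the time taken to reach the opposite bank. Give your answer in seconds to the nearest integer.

273 s

The component of the triathlete's velocity perpendicular to the bank is 1.3 × sin 56° = 1.078 m/s.
The flow acts along the bank and has no component across it.
Time = 294 / 1.078 = 272.791 s.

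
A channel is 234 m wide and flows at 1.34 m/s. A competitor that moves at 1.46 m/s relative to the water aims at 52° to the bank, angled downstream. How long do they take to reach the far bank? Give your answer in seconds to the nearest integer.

The component of the competitor's velocity perpendicular to the bank is 1.46 × sin 52° = 1.150 m/s.
Only the cross-stream component determines the crossing time; the current contributes nothing perpendicular to the bank.
Time = 234 / 1.150 = 203.391 s.

203 s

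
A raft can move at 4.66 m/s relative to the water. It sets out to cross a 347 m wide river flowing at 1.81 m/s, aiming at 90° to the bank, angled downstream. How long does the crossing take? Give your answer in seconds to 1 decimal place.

74.5 s

The component of the raft's velocity perpendicular to the bank is 4.66 m/s.
The flow acts along the bank and has no component across it.
Time = 347 / 4.660 = 74.464 s.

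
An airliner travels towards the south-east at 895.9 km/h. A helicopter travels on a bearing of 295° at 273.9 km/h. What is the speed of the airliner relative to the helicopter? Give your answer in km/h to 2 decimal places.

Taking east as x and north as y: airliner velocity = (633.497, -633.497) km/h; helicopter velocity = (-248.238, 115.755) km/h.
Velocity of airliner relative to helicopter = (633.497, -633.497) − (-248.238, 115.755) = (881.735, -749.252) km/h.
Magnitude = |(881.735, -749.252)| = 1157.080 km/h.

1157.08 km/h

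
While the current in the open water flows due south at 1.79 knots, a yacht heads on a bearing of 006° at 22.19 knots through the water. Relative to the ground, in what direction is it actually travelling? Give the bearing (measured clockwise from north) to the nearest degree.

007°

Taking east as x and north as y: velocity relative to the water = (2.319, 22.068) knots; the water relative to ground = (0.000, -1.790) knots.
Velocity relative to ground = (2.319, 22.068) + (0.000, -1.790) = (2.319, 20.278) knots.
Bearing = atan2(2.32, 20.28) = 6.53° clockwise from north.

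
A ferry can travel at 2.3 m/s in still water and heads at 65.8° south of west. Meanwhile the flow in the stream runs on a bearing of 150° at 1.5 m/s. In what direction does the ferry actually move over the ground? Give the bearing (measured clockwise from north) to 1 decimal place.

Taking east as x and north as y: velocity relative to the water = (-0.943, -2.098) m/s; the water relative to ground = (0.750, -1.299) m/s.
Velocity relative to ground = (-0.943, -2.098) + (0.750, -1.299) = (-0.193, -3.397) m/s.
Bearing = atan2(-0.19, -3.40) = 183.25° clockwise from north.

183.2°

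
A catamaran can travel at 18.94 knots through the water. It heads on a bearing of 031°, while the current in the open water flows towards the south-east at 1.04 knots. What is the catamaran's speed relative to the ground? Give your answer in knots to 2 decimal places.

Taking east as x and north as y: velocity relative to the water = (9.755, 16.235) knots; the water relative to ground = (0.735, -0.735) knots.
Velocity relative to ground = (9.755, 16.235) + (0.735, -0.735) = (10.490, 15.499) knots.
Speed = |(10.490, 15.499)| = 18.716 knots.

18.72 knots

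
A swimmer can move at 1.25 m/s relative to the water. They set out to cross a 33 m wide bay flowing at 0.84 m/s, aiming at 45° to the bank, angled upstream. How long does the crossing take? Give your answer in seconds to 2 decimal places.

The component of the swimmer's velocity perpendicular to the bank is 1.25 × sin 45° = 0.884 m/s.
Only the cross-stream component determines the crossing time; the current contributes nothing perpendicular to the bank.
Time = 33 / 0.884 = 37.335 s.

37.34 s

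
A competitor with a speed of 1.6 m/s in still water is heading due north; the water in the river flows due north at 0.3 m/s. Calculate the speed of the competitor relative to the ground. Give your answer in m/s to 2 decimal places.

1.90 m/s

Taking east as x and north as y: velocity relative to the water = (0.000, 1.600) m/s; the water relative to ground = (0.000, 0.300) m/s.
Velocity relative to ground = (0.000, 1.600) + (0.000, 0.300) = (0.000, 1.900) m/s.
Speed = |(0.000, 1.900)| = 1.900 m/s.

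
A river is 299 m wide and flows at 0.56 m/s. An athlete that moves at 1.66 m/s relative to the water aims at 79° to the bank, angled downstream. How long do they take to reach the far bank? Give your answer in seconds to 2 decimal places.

The component of the athlete's velocity perpendicular to the bank is 1.66 × sin 79° = 1.630 m/s.
The current is parallel to the bank, so it does not affect the crossing time.
Time = 299 / 1.630 = 183.492 s.

183.49 s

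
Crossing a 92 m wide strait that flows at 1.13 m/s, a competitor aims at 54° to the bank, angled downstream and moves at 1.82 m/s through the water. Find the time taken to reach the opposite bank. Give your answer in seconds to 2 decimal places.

62.48 s

The component of the competitor's velocity perpendicular to the bank is 1.82 × sin 54° = 1.472 m/s.
Only the cross-stream component determines the crossing time; the current contributes nothing perpendicular to the bank.
Time = 92 / 1.472 = 62.483 s.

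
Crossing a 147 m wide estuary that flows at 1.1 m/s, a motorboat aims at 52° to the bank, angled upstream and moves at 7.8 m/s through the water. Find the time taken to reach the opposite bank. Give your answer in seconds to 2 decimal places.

23.92 s

The component of the motorboat's velocity perpendicular to the bank is 7.8 × sin 52° = 6.146 m/s.
The flow acts along the bank and has no component across it.
Time = 147 / 6.146 = 23.916 s.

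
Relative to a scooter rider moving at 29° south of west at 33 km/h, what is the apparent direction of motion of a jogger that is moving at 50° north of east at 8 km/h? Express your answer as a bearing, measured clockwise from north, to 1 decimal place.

Taking east as x and north as y: jogger velocity = (5.142, 6.128) km/h; scooter rider velocity = (-28.862, -15.999) km/h.
Velocity of jogger relative to scooter rider = (5.142, 6.128) − (-28.862, -15.999) = (34.005, 22.127) km/h.
Bearing = atan2(34.00, 22.13) = 56.95° clockwise from north.

056.9°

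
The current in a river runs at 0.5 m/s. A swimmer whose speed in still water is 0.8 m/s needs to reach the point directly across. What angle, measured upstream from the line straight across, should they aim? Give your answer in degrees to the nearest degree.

39°

To cancel the current, the upstream component of the swimmer's velocity must equal the flow: 0.8 sin θ = 0.5.
sin θ = 0.5 / 0.8 = 0.6250.
θ = arcsin(0.6250) = 38.682°.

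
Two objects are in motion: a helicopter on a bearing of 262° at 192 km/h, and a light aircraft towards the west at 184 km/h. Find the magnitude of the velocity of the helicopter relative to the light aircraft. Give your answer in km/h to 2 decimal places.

Taking east as x and north as y: helicopter velocity = (-190.131, -26.721) km/h; light aircraft velocity = (-184.000, 0.000) km/h.
Velocity of helicopter relative to light aircraft = (-190.131, -26.721) − (-184.000, 0.000) = (-6.131, -26.721) km/h.
Magnitude = |(-6.131, -26.721)| = 27.416 km/h.

27.42 km/h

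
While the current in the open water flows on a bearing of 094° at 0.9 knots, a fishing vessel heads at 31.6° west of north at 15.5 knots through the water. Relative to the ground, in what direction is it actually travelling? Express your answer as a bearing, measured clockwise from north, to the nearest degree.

Taking east as x and north as y: velocity relative to the water = (-8.122, 13.202) knots; the water relative to ground = (0.898, -0.063) knots.
Velocity relative to ground = (-8.122, 13.202) + (0.898, -0.063) = (-7.224, 13.139) knots.
Bearing = atan2(-7.22, 13.14) = 331.20° clockwise from north.

331°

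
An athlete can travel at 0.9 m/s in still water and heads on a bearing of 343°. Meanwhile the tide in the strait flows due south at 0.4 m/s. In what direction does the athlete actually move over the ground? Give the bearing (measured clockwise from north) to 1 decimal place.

Taking east as x and north as y: velocity relative to the water = (-0.263, 0.861) m/s; the water relative to ground = (0.000, -0.400) m/s.
Velocity relative to ground = (-0.263, 0.861) + (0.000, -0.400) = (-0.263, 0.461) m/s.
Bearing = atan2(-0.26, 0.46) = 330.27° clockwise from north.

330.3°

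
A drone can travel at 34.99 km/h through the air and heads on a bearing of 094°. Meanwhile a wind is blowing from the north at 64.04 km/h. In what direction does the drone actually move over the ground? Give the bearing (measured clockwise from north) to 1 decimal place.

152.3°

Taking east as x and north as y: velocity relative to the air = (34.905, -2.441) km/h; the air relative to ground = (0.000, -64.040) km/h.
Velocity relative to ground = (34.905, -2.441) + (0.000, -64.040) = (34.905, -66.481) km/h.
Bearing = atan2(34.90, -66.48) = 152.30° clockwise from north.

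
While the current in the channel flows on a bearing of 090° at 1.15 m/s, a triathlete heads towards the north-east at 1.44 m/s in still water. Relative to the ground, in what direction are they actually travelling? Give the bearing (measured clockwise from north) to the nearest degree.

Taking east as x and north as y: velocity relative to the water = (1.018, 1.018) m/s; the water relative to ground = (1.150, 0.000) m/s.
Velocity relative to ground = (1.018, 1.018) + (1.150, 0.000) = (2.168, 1.018) m/s.
Bearing = atan2(2.17, 1.02) = 64.84° clockwise from north.

065°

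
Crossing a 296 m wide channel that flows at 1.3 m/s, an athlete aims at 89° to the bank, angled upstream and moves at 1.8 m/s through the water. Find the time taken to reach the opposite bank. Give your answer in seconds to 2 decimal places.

The component of the athlete's velocity perpendicular to the bank is 1.8 × sin 89° = 1.800 m/s.
The flow acts along the bank and has no component across it.
Time = 296 / 1.800 = 164.469 s.

164.47 s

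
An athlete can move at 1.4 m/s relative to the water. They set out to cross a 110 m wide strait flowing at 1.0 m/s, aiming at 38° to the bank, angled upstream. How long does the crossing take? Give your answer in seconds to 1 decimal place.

The component of the athlete's velocity perpendicular to the bank is 1.4 × sin 38° = 0.862 m/s.
Only the cross-stream component determines the crossing time; the current contributes nothing perpendicular to the bank.
Time = 110 / 0.862 = 127.621 s.

127.6 s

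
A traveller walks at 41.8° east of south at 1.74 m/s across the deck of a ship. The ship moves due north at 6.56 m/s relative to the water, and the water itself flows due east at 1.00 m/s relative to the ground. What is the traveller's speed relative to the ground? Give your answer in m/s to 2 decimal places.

In east/north components (m/s): traveller relative to ship = (1.160, -1.297); ship relative to water = (0.000, 6.560); water relative to ground = (1.000, 0.000).
Sum = (2.160, 5.263) m/s.
Speed = |(2.160, 5.263)| = 5.689 m/s.

5.69 m/s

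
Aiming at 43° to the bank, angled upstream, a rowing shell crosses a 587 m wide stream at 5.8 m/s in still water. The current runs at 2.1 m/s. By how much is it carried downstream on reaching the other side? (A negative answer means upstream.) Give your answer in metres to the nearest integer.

-318 m

Perpendicular speed = 3.956 m/s; crossing time = 587 / 3.956 = 148.398 s.
Net downstream speed = -2.142 m/s.
Drift = -2.142 × 148.398 = -317.846 m (upstream).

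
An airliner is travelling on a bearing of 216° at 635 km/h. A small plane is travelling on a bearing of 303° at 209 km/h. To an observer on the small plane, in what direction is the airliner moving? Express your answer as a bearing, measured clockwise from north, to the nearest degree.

Taking east as x and north as y: airliner velocity = (-373.244, -513.726) km/h; small plane velocity = (-175.282, 113.830) km/h.
Velocity of airliner relative to small plane = (-373.244, -513.726) − (-175.282, 113.830) = (-197.961, -627.555) km/h.
Bearing = atan2(-197.96, -627.56) = 197.51° clockwise from north.

198°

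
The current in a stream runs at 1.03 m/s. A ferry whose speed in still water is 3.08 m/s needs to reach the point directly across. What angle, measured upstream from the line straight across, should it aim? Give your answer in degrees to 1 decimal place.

19.5°

To cancel the current, the upstream component of the ferry's velocity must equal the flow: 3.08 sin θ = 1.03.
sin θ = 1.03 / 3.08 = 0.3344.
θ = arcsin(0.3344) = 19.537°.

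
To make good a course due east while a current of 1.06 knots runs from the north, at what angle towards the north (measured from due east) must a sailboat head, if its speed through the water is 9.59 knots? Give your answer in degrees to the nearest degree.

6°

The current pushes perpendicular to the desired track; the heading must have a component into the current equal to 1.06 knots: 9.59 sin θ = 1.06.
sin θ = 0.1105, so θ = 6.346°.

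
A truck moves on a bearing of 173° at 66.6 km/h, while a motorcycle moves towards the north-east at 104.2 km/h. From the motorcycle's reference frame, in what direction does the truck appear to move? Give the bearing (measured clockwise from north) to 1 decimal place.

Taking east as x and north as y: truck velocity = (8.116, -66.104) km/h; motorcycle velocity = (73.681, 73.681) km/h.
Velocity of truck relative to motorcycle = (8.116, -66.104) − (73.681, 73.681) = (-65.564, -139.784) km/h.
Bearing = atan2(-65.56, -139.78) = 205.13° clockwise from north.

205.1°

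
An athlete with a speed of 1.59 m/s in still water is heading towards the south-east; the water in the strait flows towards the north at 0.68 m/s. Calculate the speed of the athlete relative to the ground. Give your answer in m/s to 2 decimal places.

1.21 m/s

Taking east as x and north as y: velocity relative to the water = (1.124, -1.124) m/s; the water relative to ground = (0.000, 0.680) m/s.
Velocity relative to ground = (1.124, -1.124) + (0.000, 0.680) = (1.124, -0.444) m/s.
Speed = |(1.124, -0.444)| = 1.209 m/s.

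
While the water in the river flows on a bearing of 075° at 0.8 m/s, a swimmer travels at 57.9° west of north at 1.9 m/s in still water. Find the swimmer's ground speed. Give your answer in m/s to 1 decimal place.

1.5 m/s

Taking east as x and north as y: velocity relative to the water = (-1.610, 1.010) m/s; the water relative to ground = (0.773, 0.207) m/s.
Velocity relative to ground = (-1.610, 1.010) + (0.773, 0.207) = (-0.837, 1.217) m/s.
Speed = |(-0.837, 1.217)| = 1.477 m/s.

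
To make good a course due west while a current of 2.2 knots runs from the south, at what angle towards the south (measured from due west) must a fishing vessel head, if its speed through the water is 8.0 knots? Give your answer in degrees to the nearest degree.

The current pushes perpendicular to the desired track; the heading must have a component into the current equal to 2.2 knots: 8.0 sin θ = 2.2.
sin θ = 0.2750, so θ = 15.962°.

16°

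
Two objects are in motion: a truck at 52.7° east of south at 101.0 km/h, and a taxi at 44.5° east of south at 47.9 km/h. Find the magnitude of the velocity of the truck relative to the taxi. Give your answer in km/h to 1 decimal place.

54.0 km/h

Taking east as x and north as y: truck velocity = (80.343, -61.205) km/h; taxi velocity = (33.574, -34.165) km/h.
Velocity of truck relative to taxi = (80.343, -61.205) − (33.574, -34.165) = (46.769, -27.040) km/h.
Magnitude = |(46.769, -27.040)| = 54.023 km/h.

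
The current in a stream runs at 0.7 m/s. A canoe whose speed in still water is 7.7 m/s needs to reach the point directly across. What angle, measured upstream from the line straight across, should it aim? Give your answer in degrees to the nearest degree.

5°

To cancel the current, the upstream component of the canoe's velocity must equal the flow: 7.7 sin θ = 0.7.
sin θ = 0.7 / 7.7 = 0.0909.
θ = arcsin(0.0909) = 5.216°.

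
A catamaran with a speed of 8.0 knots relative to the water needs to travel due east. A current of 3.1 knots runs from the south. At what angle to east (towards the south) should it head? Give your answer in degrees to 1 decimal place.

22.8°

The current pushes perpendicular to the desired track; the heading must have a component into the current equal to 3.1 knots: 8.0 sin θ = 3.1.
sin θ = 0.3875, so θ = 22.799°.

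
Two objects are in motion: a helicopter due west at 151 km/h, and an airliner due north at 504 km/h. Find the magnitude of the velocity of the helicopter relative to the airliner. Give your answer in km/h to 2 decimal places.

526.13 km/h

Taking east as x and north as y: helicopter velocity = (-151.000, 0.000) km/h; airliner velocity = (0.000, 504.000) km/h.
Velocity of helicopter relative to airliner = (-151.000, 0.000) − (0.000, 504.000) = (-151.000, -504.000) km/h.
Magnitude = |(-151.000, -504.000)| = 526.134 km/h.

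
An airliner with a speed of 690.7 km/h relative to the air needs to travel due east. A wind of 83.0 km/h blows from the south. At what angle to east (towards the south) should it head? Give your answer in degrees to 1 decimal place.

The wind pushes perpendicular to the desired track; the heading must have a component into the wind equal to 83.0 km/h: 690.7 sin θ = 83.0.
sin θ = 0.1202, so θ = 6.902°.

6.9°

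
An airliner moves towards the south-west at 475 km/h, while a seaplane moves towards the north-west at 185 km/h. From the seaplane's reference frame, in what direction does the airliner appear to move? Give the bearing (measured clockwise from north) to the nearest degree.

Taking east as x and north as y: airliner velocity = (-335.876, -335.876) km/h; seaplane velocity = (-130.815, 130.815) km/h.
Velocity of airliner relative to seaplane = (-335.876, -335.876) − (-130.815, 130.815) = (-205.061, -466.690) km/h.
Bearing = atan2(-205.06, -466.69) = 203.72° clockwise from north.

204°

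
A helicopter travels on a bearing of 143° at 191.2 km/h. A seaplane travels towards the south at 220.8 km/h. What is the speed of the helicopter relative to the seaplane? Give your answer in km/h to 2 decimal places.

133.71 km/h

Taking east as x and north as y: helicopter velocity = (115.067, -152.699) km/h; seaplane velocity = (0.000, -220.800) km/h.
Velocity of helicopter relative to seaplane = (115.067, -152.699) − (0.000, -220.800) = (115.067, 68.101) km/h.
Magnitude = |(115.067, 68.101)| = 133.709 km/h.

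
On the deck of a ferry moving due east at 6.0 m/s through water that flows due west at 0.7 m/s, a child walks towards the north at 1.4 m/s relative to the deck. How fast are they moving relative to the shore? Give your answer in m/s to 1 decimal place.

5.5 m/s

In east/north components (m/s): child relative to ferry = (0.000, 1.400); ferry relative to water = (6.000, 0.000); water relative to ground = (-0.700, 0.000).
Sum = (5.300, 1.400) m/s.
Speed = |(5.300, 1.400)| = 5.482 m/s.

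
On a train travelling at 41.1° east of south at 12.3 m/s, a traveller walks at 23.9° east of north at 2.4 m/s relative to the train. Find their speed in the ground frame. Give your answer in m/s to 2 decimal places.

Taking east as x and north as y: train velocity = (8.086, -9.269) m/s; traveller velocity relative to train = (0.972, 2.194) m/s.
Velocity relative to ground = (8.086, -9.269) + (0.972, 2.194) = (9.058, -7.075) m/s.
Speed = |(9.058, -7.075)| = 11.493 m/s.

11.49 m/s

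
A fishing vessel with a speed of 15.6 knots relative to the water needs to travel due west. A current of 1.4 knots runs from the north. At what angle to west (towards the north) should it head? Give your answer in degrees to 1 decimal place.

5.1°

The current pushes perpendicular to the desired track; the heading must have a component into the current equal to 1.4 knots: 15.6 sin θ = 1.4.
sin θ = 0.0897, so θ = 5.149°.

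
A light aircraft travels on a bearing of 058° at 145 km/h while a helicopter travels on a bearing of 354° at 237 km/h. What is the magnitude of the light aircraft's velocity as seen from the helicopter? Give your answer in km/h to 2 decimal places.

Taking east as x and north as y: light aircraft velocity = (122.967, 76.838) km/h; helicopter velocity = (-24.773, 235.702) km/h.
Velocity of light aircraft relative to helicopter = (122.967, 76.838) − (-24.773, 235.702) = (147.740, -158.863) km/h.
Magnitude = |(147.740, -158.863)| = 216.944 km/h.

216.94 km/h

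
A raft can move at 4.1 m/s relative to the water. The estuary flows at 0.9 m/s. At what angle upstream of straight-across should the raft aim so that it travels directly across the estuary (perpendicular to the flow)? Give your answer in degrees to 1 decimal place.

To cancel the current, the upstream component of the raft's velocity must equal the flow: 4.1 sin θ = 0.9.
sin θ = 0.9 / 4.1 = 0.2195.
θ = arcsin(0.2195) = 12.680°.

12.7°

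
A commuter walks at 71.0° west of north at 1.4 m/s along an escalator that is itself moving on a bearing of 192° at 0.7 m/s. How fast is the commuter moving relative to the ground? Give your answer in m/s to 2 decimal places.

1.49 m/s

Taking east as x and north as y: escalator velocity = (-0.146, -0.685) m/s; commuter velocity relative to escalator = (-1.324, 0.456) m/s.
Velocity relative to ground = (-0.146, -0.685) + (-1.324, 0.456) = (-1.469, -0.229) m/s.
Speed = |(-1.469, -0.229)| = 1.487 m/s.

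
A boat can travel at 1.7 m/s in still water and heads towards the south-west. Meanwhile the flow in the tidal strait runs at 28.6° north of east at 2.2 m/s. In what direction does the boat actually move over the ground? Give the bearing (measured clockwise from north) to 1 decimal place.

101.5°

Taking east as x and north as y: velocity relative to the water = (-1.202, -1.202) m/s; the water relative to ground = (1.932, 1.053) m/s.
Velocity relative to ground = (-1.202, -1.202) + (1.932, 1.053) = (0.729, -0.149) m/s.
Bearing = atan2(0.73, -0.15) = 101.54° clockwise from north.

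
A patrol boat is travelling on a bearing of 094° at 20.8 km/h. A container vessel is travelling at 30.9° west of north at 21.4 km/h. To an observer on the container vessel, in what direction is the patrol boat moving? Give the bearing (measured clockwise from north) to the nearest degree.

122°

Taking east as x and north as y: patrol boat velocity = (20.749, -1.451) km/h; container vessel velocity = (-10.990, 18.363) km/h.
Velocity of patrol boat relative to container vessel = (20.749, -1.451) − (-10.990, 18.363) = (31.739, -19.814) km/h.
Bearing = atan2(31.74, -19.81) = 121.97° clockwise from north.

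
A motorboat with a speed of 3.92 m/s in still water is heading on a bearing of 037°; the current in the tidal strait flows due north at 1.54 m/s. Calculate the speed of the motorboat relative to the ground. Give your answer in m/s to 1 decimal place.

Taking east as x and north as y: velocity relative to the water = (2.359, 3.131) m/s; the water relative to ground = (0.000, 1.540) m/s.
Velocity relative to ground = (2.359, 3.131) + (0.000, 1.540) = (2.359, 4.671) m/s.
Speed = |(2.359, 4.671)| = 5.233 m/s.

5.2 m/s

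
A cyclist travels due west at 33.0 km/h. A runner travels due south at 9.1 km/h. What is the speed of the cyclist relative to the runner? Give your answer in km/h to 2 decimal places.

Taking east as x and north as y: cyclist velocity = (-33.000, 0.000) km/h; runner velocity = (0.000, -9.100) km/h.
Velocity of cyclist relative to runner = (-33.000, 0.000) − (0.000, -9.100) = (-33.000, 9.100) km/h.
Magnitude = |(-33.000, 9.100)| = 34.232 km/h.

34.23 km/h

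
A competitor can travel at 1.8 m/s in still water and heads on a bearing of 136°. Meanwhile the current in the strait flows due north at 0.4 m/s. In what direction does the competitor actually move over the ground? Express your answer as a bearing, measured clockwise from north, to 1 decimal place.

125.6°

Taking east as x and north as y: velocity relative to the water = (1.250, -1.295) m/s; the water relative to ground = (0.000, 0.400) m/s.
Velocity relative to ground = (1.250, -1.295) + (0.000, 0.400) = (1.250, -0.895) m/s.
Bearing = atan2(1.25, -0.89) = 125.59° clockwise from north.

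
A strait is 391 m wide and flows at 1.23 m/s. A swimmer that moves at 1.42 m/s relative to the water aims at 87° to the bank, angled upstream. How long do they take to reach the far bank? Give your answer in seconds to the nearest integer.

276 s

The component of the swimmer's velocity perpendicular to the bank is 1.42 × sin 87° = 1.418 m/s.
The current is parallel to the bank, so it does not affect the crossing time.
Time = 391 / 1.418 = 275.730 s.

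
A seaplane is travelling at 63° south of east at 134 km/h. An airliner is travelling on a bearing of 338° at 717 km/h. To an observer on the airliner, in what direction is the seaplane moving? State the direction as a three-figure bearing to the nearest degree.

Taking east as x and north as y: seaplane velocity = (60.835, -119.395) km/h; airliner velocity = (-268.593, 664.791) km/h.
Velocity of seaplane relative to airliner = (60.835, -119.395) − (-268.593, 664.791) = (329.428, -784.186) km/h.
Bearing = atan2(329.43, -784.19) = 157.21° clockwise from north.

157°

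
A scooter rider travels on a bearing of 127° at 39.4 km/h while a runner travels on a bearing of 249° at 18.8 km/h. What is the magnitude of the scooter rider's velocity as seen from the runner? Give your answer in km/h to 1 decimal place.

Taking east as x and north as y: scooter rider velocity = (31.466, -23.712) km/h; runner velocity = (-17.551, -6.737) km/h.
Velocity of scooter rider relative to runner = (31.466, -23.712) − (-17.551, -6.737) = (49.018, -16.974) km/h.
Magnitude = |(49.018, -16.974)| = 51.873 km/h.

51.9 km/h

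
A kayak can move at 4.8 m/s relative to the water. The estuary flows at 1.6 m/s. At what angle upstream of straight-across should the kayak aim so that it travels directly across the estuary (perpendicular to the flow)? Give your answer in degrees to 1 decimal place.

19.5°

To cancel the current, the upstream component of the kayak's velocity must equal the flow: 4.8 sin θ = 1.6.
sin θ = 1.6 / 4.8 = 0.3333.
θ = arcsin(0.3333) = 19.471°.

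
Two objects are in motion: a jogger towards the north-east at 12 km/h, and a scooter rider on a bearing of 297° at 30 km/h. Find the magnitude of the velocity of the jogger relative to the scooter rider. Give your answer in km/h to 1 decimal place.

Taking east as x and north as y: jogger velocity = (8.485, 8.485) km/h; scooter rider velocity = (-26.730, 13.620) km/h.
Velocity of jogger relative to scooter rider = (8.485, 8.485) − (-26.730, 13.620) = (35.215, -5.134) km/h.
Magnitude = |(35.215, -5.134)| = 35.588 km/h.

35.6 km/h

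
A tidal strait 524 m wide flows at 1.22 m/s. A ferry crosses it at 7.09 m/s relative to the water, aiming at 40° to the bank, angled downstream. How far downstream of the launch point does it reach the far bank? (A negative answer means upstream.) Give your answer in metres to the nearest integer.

Perpendicular speed = 4.557 m/s; crossing time = 524 / 4.557 = 114.979 s.
Net downstream speed = 6.651 m/s.
Drift = 6.651 × 114.979 = 764.753 m (downstream).

765 m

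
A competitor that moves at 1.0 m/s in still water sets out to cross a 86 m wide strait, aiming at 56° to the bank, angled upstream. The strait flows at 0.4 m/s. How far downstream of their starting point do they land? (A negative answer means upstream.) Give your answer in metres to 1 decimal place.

Perpendicular speed = 0.829 m/s; crossing time = 86 / 0.829 = 103.735 s.
Net downstream speed = -0.159 m/s.
Drift = -0.159 × 103.735 = -16.514 m (upstream).

-16.5 m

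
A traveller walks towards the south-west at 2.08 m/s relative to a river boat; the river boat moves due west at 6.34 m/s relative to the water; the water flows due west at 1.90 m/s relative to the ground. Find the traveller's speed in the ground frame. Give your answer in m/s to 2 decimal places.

In east/north components (m/s): traveller relative to river boat = (-1.471, -1.471); river boat relative to water = (-6.340, 0.000); water relative to ground = (-1.900, 0.000).
Sum = (-9.711, -1.471) m/s.
Speed = |(-9.711, -1.471)| = 9.822 m/s.

9.82 m/s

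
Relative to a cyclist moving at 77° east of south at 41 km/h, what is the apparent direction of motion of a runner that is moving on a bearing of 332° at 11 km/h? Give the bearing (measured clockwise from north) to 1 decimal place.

292.8°

Taking east as x and north as y: runner velocity = (-5.164, 9.712) km/h; cyclist velocity = (39.949, -9.223) km/h.
Velocity of runner relative to cyclist = (-5.164, 9.712) − (39.949, -9.223) = (-45.113, 18.935) km/h.
Bearing = atan2(-45.11, 18.94) = 292.77° clockwise from north.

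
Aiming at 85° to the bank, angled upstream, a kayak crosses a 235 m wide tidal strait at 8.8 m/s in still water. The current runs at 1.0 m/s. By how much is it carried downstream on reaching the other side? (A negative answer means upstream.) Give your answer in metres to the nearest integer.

Perpendicular speed = 8.767 m/s; crossing time = 235 / 8.767 = 26.807 s.
Net downstream speed = 0.233 m/s.
Drift = 0.233 × 26.807 = 6.247 m (downstream).

6 m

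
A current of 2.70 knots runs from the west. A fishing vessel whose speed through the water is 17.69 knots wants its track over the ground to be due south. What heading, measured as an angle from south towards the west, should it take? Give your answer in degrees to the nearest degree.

9°

The current pushes perpendicular to the desired track; the heading must have a component into the current equal to 2.70 knots: 17.69 sin θ = 2.70.
sin θ = 0.1526, so θ = 8.779°.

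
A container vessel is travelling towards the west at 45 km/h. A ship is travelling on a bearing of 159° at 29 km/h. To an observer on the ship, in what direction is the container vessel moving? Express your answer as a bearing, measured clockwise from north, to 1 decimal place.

296.0°

Taking east as x and north as y: container vessel velocity = (-45.000, 0.000) km/h; ship velocity = (10.393, -27.074) km/h.
Velocity of container vessel relative to ship = (-45.000, 0.000) − (10.393, -27.074) = (-55.393, 27.074) km/h.
Bearing = atan2(-55.39, 27.07) = 296.05° clockwise from north.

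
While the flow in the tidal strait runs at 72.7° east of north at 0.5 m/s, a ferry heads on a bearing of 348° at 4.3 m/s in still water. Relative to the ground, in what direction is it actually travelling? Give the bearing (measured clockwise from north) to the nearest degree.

Taking east as x and north as y: velocity relative to the water = (-0.894, 4.206) m/s; the water relative to ground = (0.477, 0.149) m/s.
Velocity relative to ground = (-0.894, 4.206) + (0.477, 0.149) = (-0.417, 4.355) m/s.
Bearing = atan2(-0.42, 4.35) = 354.53° clockwise from north.

355°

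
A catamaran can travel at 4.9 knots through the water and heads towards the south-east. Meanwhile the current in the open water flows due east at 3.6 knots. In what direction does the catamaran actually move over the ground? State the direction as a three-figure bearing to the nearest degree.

116°

Taking east as x and north as y: velocity relative to the water = (3.465, -3.465) knots; the water relative to ground = (3.600, 0.000) knots.
Velocity relative to ground = (3.465, -3.465) + (3.600, 0.000) = (7.065, -3.465) knots.
Bearing = atan2(7.06, -3.46) = 116.12° clockwise from north.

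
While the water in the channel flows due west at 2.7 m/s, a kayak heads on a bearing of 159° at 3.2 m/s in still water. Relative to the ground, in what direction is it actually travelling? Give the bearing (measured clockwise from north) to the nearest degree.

207°

Taking east as x and north as y: velocity relative to the water = (1.147, -2.987) m/s; the water relative to ground = (-2.700, 0.000) m/s.
Velocity relative to ground = (1.147, -2.987) + (-2.700, 0.000) = (-1.553, -2.987) m/s.
Bearing = atan2(-1.55, -2.99) = 207.47° clockwise from north.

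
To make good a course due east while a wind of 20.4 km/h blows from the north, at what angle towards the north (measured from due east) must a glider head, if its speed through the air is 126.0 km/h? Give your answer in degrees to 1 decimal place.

The wind pushes perpendicular to the desired track; the heading must have a component into the wind equal to 20.4 km/h: 126.0 sin θ = 20.4.
sin θ = 0.1619, so θ = 9.317°.

9.3°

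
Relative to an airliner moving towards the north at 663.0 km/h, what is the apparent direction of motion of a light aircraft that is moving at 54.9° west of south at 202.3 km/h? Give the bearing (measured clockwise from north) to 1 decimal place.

Taking east as x and north as y: light aircraft velocity = (-165.512, -116.324) km/h; airliner velocity = (0.000, 663.000) km/h.
Velocity of light aircraft relative to airliner = (-165.512, -116.324) − (0.000, 663.000) = (-165.512, -779.324) km/h.
Bearing = atan2(-165.51, -779.32) = 191.99° clockwise from north.

192.0°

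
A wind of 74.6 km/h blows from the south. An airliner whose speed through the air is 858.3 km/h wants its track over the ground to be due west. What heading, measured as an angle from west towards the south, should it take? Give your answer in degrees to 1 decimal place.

The wind pushes perpendicular to the desired track; the heading must have a component into the wind equal to 74.6 km/h: 858.3 sin θ = 74.6.
sin θ = 0.0869, so θ = 4.986°.

5.0°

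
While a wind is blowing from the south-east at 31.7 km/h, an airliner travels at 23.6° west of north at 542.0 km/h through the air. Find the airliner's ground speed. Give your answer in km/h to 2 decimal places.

571.63 km/h

Taking east as x and north as y: velocity relative to the air = (-216.989, 496.669) km/h; the air relative to ground = (-22.415, 22.415) km/h.
Velocity relative to ground = (-216.989, 496.669) + (-22.415, 22.415) = (-239.404, 519.084) km/h.
Speed = |(-239.404, 519.084)| = 571.632 km/h.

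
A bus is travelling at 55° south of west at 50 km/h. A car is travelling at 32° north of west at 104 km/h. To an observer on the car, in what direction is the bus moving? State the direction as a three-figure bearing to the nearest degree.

Taking east as x and north as y: bus velocity = (-28.679, -40.958) km/h; car velocity = (-88.197, 55.112) km/h.
Velocity of bus relative to car = (-28.679, -40.958) − (-88.197, 55.112) = (59.518, -96.069) km/h.
Bearing = atan2(59.52, -96.07) = 148.22° clockwise from north.

148°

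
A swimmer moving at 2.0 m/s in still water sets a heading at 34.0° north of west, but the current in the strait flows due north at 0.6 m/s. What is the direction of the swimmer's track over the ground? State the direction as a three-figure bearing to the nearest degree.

Taking east as x and north as y: velocity relative to the water = (-1.658, 1.118) m/s; the water relative to ground = (0.000, 0.600) m/s.
Velocity relative to ground = (-1.658, 1.118) + (0.000, 0.600) = (-1.658, 1.718) m/s.
Bearing = atan2(-1.66, 1.72) = 316.02° clockwise from north.

316°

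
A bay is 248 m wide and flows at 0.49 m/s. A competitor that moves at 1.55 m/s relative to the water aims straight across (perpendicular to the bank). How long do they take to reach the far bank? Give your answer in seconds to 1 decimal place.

160.0 s

The component of the competitor's velocity perpendicular to the bank is 1.55 m/s.
Only the cross-stream component determines the crossing time; the current contributes nothing perpendicular to the bank.
Time = 248 / 1.550 = 160.000 s.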